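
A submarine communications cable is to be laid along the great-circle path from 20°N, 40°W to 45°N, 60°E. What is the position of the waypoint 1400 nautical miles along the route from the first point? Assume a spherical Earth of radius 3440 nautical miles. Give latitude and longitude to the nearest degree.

Convert each endpoint to a unit vector on the sphere (x = cos φ cos λ, y = cos φ sin λ, z = sin φ).
The central angle between the endpoints is δ = arccos(p₁·p₂) ≈ 1.444 rad (82.7°). The total great-circle distance is δ·R ≈ 1.444 × 3440 ≈ 4967 nmi, so the target fraction is f = 1400/4967 ≈ 0.282.
Interpolate at f ≈ 0.282 with slerp weights a = sin((1−f)δ)/sin δ ≈ 0.868, b = sin(fδ)/sin δ ≈ 0.399.
p = a·p₁ + b·p₂ ≈ (0.766, -0.280, 0.579); φ = arcsin(p_z) ≈ 35.38°, λ = atan2(p_y, p_x) ≈ -20.07°.

≈ 35°N, 20°W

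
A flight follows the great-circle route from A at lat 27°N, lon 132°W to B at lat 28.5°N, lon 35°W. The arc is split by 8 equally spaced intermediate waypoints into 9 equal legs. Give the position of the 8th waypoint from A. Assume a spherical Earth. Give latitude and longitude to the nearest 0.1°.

≈ lat 32.3°N, lon 44.7°W

Convert each endpoint to a unit vector on the sphere (x = cos φ cos λ, y = cos φ sin λ, z = sin φ).
The central angle between the endpoints is δ = arccos(p₁·p₂) ≈ 1.449 rad (83.0°).
Interpolate at f = 8/9 with slerp weights a = sin((1−f)δ)/sin δ ≈ 0.162, b = sin(fδ)/sin δ ≈ 0.967.
p = a·p₁ + b·p₂ ≈ (0.600, -0.595, 0.535); φ = arcsin(p_z) ≈ 32.34°, λ = atan2(p_y, p_x) ≈ -44.73°.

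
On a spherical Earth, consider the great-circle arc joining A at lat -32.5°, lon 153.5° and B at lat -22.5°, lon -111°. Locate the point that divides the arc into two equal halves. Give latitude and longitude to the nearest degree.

≈ lat -38°, lon -156°

The haversine formula gives a central angle δ ≈ 1.439 rad (82.5°) between the endpoints.
Interpolate at f = 1/2 with slerp weights a = sin((1−f)δ)/sin δ ≈ 0.665, b = sin(fδ)/sin δ ≈ 0.665.
p = a·p₁ + b·p₂ ≈ (-0.722, -0.323, -0.612); φ = arcsin(p_z) ≈ -37.71°, λ = atan2(p_y, p_x) ≈ -155.88°.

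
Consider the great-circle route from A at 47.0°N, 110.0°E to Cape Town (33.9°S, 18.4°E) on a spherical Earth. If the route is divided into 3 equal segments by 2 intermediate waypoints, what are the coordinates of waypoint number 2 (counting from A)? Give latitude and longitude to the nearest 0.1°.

≈ 5.6°S, 46.4°E

The haversine formula gives a central angle δ ≈ 2.008 rad (115.1°) between the endpoints.
Interpolate at f = 2/3 with slerp weights a = sin((1−f)δ)/sin δ ≈ 0.685, b = sin(fδ)/sin δ ≈ 1.074.
p = a·p₁ + b·p₂ ≈ (0.686, 0.721, -0.098); φ = arcsin(p_z) ≈ -5.64°, λ = atan2(p_y, p_x) ≈ 46.39°.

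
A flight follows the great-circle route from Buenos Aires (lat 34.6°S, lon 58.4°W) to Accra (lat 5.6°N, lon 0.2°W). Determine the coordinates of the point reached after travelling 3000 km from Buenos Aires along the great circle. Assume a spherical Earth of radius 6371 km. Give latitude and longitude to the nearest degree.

≈ lat 21°S, lon 32°W

Convert each endpoint to a unit vector on the sphere (x = cos φ cos λ, y = cos φ sin λ, z = sin φ).
The central angle between the endpoints is δ = arccos(p₁·p₂) ≈ 1.185 rad (67.9°). The total great-circle distance is δ·R ≈ 1.185 × 6371 ≈ 7550 km, so the target fraction is f = 3000/7550 ≈ 0.397.
Interpolate at f ≈ 0.397 with slerp weights a = sin((1−f)δ)/sin δ ≈ 0.707, b = sin(fδ)/sin δ ≈ 0.490.
p = a·p₁ + b·p₂ ≈ (0.792, -0.497, -0.354); φ = arcsin(p_z) ≈ -20.71°, λ = atan2(p_y, p_x) ≈ -32.12°.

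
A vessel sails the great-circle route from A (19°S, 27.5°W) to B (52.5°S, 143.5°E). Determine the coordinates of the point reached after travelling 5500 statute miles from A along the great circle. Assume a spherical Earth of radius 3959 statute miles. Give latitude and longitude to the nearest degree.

From cos δ = sin φ₁ sin φ₂ + cos φ₁ cos φ₂ cos Δλ, the central angle is δ ≈ 1.886 rad (108.1°). The total great-circle distance is δ·R ≈ 1.886 × 3959 ≈ 7468 mi, so the target fraction is f = 5500/7468 ≈ 0.737.
Interpolate at f ≈ 0.737 with slerp weights a = sin((1−f)δ)/sin δ ≈ 0.502, b = sin(fδ)/sin δ ≈ 1.035.
p = a·p₁ + b·p₂ ≈ (-0.086, 0.156, -0.984); φ = arcsin(p_z) ≈ -79.76°, λ = atan2(p_y, p_x) ≈ 118.83°.

≈ (80°S, 119°E)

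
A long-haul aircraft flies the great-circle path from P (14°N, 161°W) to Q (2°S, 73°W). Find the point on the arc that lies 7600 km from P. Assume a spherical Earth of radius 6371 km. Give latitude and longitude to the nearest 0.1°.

≈ (2.9°N, 92.6°W)

From cos δ = sin φ₁ sin φ₂ + cos φ₁ cos φ₂ cos Δλ, the central angle is δ ≈ 1.545 rad (88.5°). The total great-circle distance is δ·R ≈ 1.545 × 6371 ≈ 9846 km, so the target fraction is f = 7600/9846 ≈ 0.772.
Interpolate at f ≈ 0.772 with slerp weights a = sin((1−f)δ)/sin δ ≈ 0.345, b = sin(fδ)/sin δ ≈ 0.930.
p = a·p₁ + b·p₂ ≈ (-0.045, -0.998, 0.051); φ = arcsin(p_z) ≈ 2.93°, λ = atan2(p_y, p_x) ≈ -92.59°.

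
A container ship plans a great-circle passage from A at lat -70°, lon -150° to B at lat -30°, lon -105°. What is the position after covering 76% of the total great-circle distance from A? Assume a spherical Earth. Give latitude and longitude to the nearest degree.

Write both endpoints as unit vectors p₁, p₂ with components (cos φ cos λ, cos φ sin λ, sin φ).
The central angle between the endpoints is δ = arccos(p₁·p₂) ≈ 0.824 rad (47.2°).
Interpolate at f = 0.76 with slerp weights a = sin((1−f)δ)/sin δ ≈ 0.268, b = sin(fδ)/sin δ ≈ 0.799.
p = a·p₁ + b·p₂ ≈ (-0.258, -0.714, -0.651); φ = arcsin(p_z) ≈ -40.61°, λ = atan2(p_y, p_x) ≈ -109.89°.

≈ lat -41°, lon -110°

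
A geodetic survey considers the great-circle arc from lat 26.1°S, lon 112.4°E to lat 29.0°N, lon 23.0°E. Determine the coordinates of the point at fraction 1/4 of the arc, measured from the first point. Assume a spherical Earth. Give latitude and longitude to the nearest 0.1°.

≈ lat 12.9°S, lon 89.2°E

Convert each endpoint to a unit vector on the sphere (x = cos φ cos λ, y = cos φ sin λ, z = sin φ).
The central angle between the endpoints is δ = arccos(p₁·p₂) ≈ 1.777 rad (101.8°).
Interpolate at f = 1/4 with slerp weights a = sin((1−f)δ)/sin δ ≈ 0.993, b = sin(fδ)/sin δ ≈ 0.439.
p = a·p₁ + b·p₂ ≈ (0.014, 0.975, -0.224); φ = arcsin(p_z) ≈ -12.94°, λ = atan2(p_y, p_x) ≈ 89.19°.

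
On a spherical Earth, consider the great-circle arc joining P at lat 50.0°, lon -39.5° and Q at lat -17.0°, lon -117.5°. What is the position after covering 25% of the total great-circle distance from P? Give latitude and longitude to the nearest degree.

≈ lat 38°, lon -68°

Write both endpoints as unit vectors p₁, p₂ with components (cos φ cos λ, cos φ sin λ, sin φ).
The central angle between the endpoints is δ = arccos(p₁·p₂) ≈ 1.667 rad (95.5°).
Interpolate at f = 0.25 with slerp weights a = sin((1−f)δ)/sin δ ≈ 0.954, b = sin(fδ)/sin δ ≈ 0.407.
p = a·p₁ + b·p₂ ≈ (0.293, -0.735, 0.612); φ = arcsin(p_z) ≈ 37.70°, λ = atan2(p_y, p_x) ≈ -68.24°.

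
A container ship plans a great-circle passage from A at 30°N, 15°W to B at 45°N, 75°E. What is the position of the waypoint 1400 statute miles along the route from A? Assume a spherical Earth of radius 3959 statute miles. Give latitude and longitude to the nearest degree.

Convert each endpoint to a unit vector on the sphere (x = cos φ cos λ, y = cos φ sin λ, z = sin φ).
The central angle between the endpoints is δ = arccos(p₁·p₂) ≈ 1.209 rad (69.3°). The total great-circle distance is δ·R ≈ 1.209 × 3959 ≈ 4788 mi, so the target fraction is f = 1400/4788 ≈ 0.292.
Interpolate at f ≈ 0.292 with slerp weights a = sin((1−f)δ)/sin δ ≈ 0.807, b = sin(fδ)/sin δ ≈ 0.370.
p = a·p₁ + b·p₂ ≈ (0.743, 0.072, 0.665); φ = arcsin(p_z) ≈ 41.71°, λ = atan2(p_y, p_x) ≈ 5.53°.

≈ 42°N, 6°E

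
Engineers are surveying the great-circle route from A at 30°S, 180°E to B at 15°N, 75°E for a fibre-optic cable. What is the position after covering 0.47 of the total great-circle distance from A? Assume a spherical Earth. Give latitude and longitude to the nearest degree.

Write both endpoints as unit vectors p₁, p₂ with components (cos φ cos λ, cos φ sin λ, sin φ).
The central angle between the endpoints is δ = arccos(p₁·p₂) ≈ 1.924 rad (110.2°).
Interpolate at f = 0.47 with slerp weights a = sin((1−f)δ)/sin δ ≈ 0.908, b = sin(fδ)/sin δ ≈ 0.838.
p = a·p₁ + b·p₂ ≈ (-0.577, 0.782, -0.237); φ = arcsin(p_z) ≈ -13.72°, λ = atan2(p_y, p_x) ≈ 126.43°.

≈ 14°S, 126°E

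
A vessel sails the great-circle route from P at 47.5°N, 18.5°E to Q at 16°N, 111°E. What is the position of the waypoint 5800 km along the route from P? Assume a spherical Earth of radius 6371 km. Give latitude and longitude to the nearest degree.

From cos δ = sin φ₁ sin φ₂ + cos φ₁ cos φ₂ cos Δλ, the central angle is δ ≈ 1.395 rad (79.9°). The total great-circle distance is δ·R ≈ 1.395 × 6371 ≈ 8888 km, so the target fraction is f = 5800/8888 ≈ 0.653.
Interpolate at f ≈ 0.653 with slerp weights a = sin((1−f)δ)/sin δ ≈ 0.473, b = sin(fδ)/sin δ ≈ 0.802.
p = a·p₁ + b·p₂ ≈ (0.027, 0.821, 0.570); φ = arcsin(p_z) ≈ 34.75°, λ = atan2(p_y, p_x) ≈ 88.13°.

≈ 35°N, 88°E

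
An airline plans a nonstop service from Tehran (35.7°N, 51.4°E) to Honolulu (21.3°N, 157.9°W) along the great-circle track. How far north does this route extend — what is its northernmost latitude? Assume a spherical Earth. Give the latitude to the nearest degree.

≈ 66°N

The great circle lies in the plane with unit normal n̂ = (p₁ × p₂)/|p₁ × p₂|.
Here n̂_z ≈ +0.414; the vertex latitude is φ_max = arccos|n̂_z| ≈ 65.5°.
Check via Clairaut: cos φ_max = |cos φ₁| · sin C = cos(35.7°)·sin(30.7°) ≈ 0.414, again giving ≈ 65.5°.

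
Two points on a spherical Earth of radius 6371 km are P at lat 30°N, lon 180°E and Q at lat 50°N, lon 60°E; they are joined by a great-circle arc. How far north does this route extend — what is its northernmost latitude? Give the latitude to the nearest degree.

≈ 61°N

The great circle lies in the plane with unit normal n̂ = (p₁ × p₂)/|p₁ × p₂|.
Here n̂_z ≈ -0.485; the vertex latitude is φ_max = arccos|n̂_z| ≈ 61.0°.
Check via Clairaut: cos φ_max = |cos φ₁| · sin C = cos(30.0°)·sin(34.0°) ≈ 0.485, again giving ≈ 61.0°.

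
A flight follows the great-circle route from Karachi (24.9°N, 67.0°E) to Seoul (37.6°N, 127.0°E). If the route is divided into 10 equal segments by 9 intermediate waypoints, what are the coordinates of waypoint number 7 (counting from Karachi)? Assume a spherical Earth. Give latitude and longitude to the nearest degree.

Convert each endpoint to a unit vector on the sphere (x = cos φ cos λ, y = cos φ sin λ, z = sin φ).
The central angle between the endpoints is δ = arccos(p₁·p₂) ≈ 0.907 rad (52.0°).
Interpolate at f = 7/10 with slerp weights a = sin((1−f)δ)/sin δ ≈ 0.341, b = sin(fδ)/sin δ ≈ 0.753.
p = a·p₁ + b·p₂ ≈ (-0.238, 0.761, 0.603); φ = arcsin(p_z) ≈ 37.09°, λ = atan2(p_y, p_x) ≈ 107.37°.

≈ 37°N, 107°E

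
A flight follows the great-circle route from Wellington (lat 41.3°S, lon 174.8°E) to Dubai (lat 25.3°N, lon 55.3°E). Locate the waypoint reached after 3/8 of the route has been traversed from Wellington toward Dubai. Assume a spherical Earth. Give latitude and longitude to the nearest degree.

From cos δ = sin φ₁ sin φ₂ + cos φ₁ cos φ₂ cos Δλ, the central angle is δ ≈ 2.235 rad (128.1°).
Interpolate at f = 3/8 with slerp weights a = sin((1−f)δ)/sin δ ≈ 1.251, b = sin(fδ)/sin δ ≈ 0.944.
p = a·p₁ + b·p₂ ≈ (-0.450, 0.787, -0.422); φ = arcsin(p_z) ≈ -24.97°, λ = atan2(p_y, p_x) ≈ 119.76°.

≈ lat 25°S, lon 120°E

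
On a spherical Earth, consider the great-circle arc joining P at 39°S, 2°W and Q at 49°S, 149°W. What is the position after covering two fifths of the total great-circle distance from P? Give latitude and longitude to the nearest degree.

≈ 69°S, 36°W

Convert each endpoint to a unit vector on the sphere (x = cos φ cos λ, y = cos φ sin λ, z = sin φ).
The central angle between the endpoints is δ = arccos(p₁·p₂) ≈ 1.523 rad (87.3°).
Interpolate at f = 2/5 with slerp weights a = sin((1−f)δ)/sin δ ≈ 0.793, b = sin(fδ)/sin δ ≈ 0.573.
p = a·p₁ + b·p₂ ≈ (0.294, -0.215, -0.931); φ = arcsin(p_z) ≈ -68.66°, λ = atan2(p_y, p_x) ≈ -36.23°.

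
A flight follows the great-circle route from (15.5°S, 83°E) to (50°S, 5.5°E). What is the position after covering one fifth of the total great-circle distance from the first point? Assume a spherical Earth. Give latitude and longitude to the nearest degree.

≈ (26°S, 73°E)

Convert each endpoint to a unit vector on the sphere (x = cos φ cos λ, y = cos φ sin λ, z = sin φ).
The central angle between the endpoints is δ = arccos(p₁·p₂) ≈ 1.225 rad (70.2°).
Interpolate at f = 1/5 with slerp weights a = sin((1−f)δ)/sin δ ≈ 0.883, b = sin(fδ)/sin δ ≈ 0.258.
p = a·p₁ + b·p₂ ≈ (0.269, 0.860, -0.433); φ = arcsin(p_z) ≈ -25.69°, λ = atan2(p_y, p_x) ≈ 72.66°.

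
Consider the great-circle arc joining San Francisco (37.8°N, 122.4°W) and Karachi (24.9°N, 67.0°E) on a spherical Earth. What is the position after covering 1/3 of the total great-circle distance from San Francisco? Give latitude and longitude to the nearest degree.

Convert each endpoint to a unit vector on the sphere (x = cos φ cos λ, y = cos φ sin λ, z = sin φ).
The central angle between the endpoints is δ = arccos(p₁·p₂) ≈ 2.036 rad (116.7°).
Interpolate at f = 1/3 with slerp weights a = sin((1−f)δ)/sin δ ≈ 1.094, b = sin(fδ)/sin δ ≈ 0.703.
p = a·p₁ + b·p₂ ≈ (-0.214, -0.143, 0.966); φ = arcsin(p_z) ≈ 75.08°, λ = atan2(p_y, p_x) ≈ -146.25°.

≈ (75°N, 146°W)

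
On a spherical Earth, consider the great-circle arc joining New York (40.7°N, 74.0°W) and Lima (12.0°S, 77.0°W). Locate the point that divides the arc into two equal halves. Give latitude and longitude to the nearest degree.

Convert each endpoint to a unit vector on the sphere (x = cos φ cos λ, y = cos φ sin λ, z = sin φ).
The central angle between the endpoints is δ = arccos(p₁·p₂) ≈ 0.921 rad (52.8°).
Interpolate at f = 1/2 with slerp weights a = sin((1−f)δ)/sin δ ≈ 0.558, b = sin(fδ)/sin δ ≈ 0.558.
p = a·p₁ + b·p₂ ≈ (0.239, -0.939, 0.248); φ = arcsin(p_z) ≈ 14.35°, λ = atan2(p_y, p_x) ≈ -75.69°.

≈ 14°N, 76°W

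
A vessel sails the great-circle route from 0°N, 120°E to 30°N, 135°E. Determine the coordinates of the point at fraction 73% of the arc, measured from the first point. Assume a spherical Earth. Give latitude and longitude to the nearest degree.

Write both endpoints as unit vectors p₁, p₂ with components (cos φ cos λ, cos φ sin λ, sin φ).
The central angle between the endpoints is δ = arccos(p₁·p₂) ≈ 0.580 rad (33.2°).
Interpolate at f = 0.73 with slerp weights a = sin((1−f)δ)/sin δ ≈ 0.285, b = sin(fδ)/sin δ ≈ 0.750.
p = a·p₁ + b·p₂ ≈ (-0.601, 0.706, 0.375); φ = arcsin(p_z) ≈ 22.02°, λ = atan2(p_y, p_x) ≈ 130.44°.

≈ 22°N, 130°E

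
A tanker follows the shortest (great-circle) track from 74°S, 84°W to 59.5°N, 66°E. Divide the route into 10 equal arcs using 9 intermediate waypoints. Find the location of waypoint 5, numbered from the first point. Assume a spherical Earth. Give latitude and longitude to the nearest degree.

≈ 18°S, 39°E

Write both endpoints as unit vectors p₁, p₂ with components (cos φ cos λ, cos φ sin λ, sin φ).
The central angle between the endpoints is δ = arccos(p₁·p₂) ≈ 2.822 rad (161.7°).
Interpolate at f = 5/10 with slerp weights a = sin((1−f)δ)/sin δ ≈ 3.144, b = sin(fδ)/sin δ ≈ 3.144.
p = a·p₁ + b·p₂ ≈ (0.740, 0.596, -0.313); φ = arcsin(p_z) ≈ -18.25°, λ = atan2(p_y, p_x) ≈ 38.86°.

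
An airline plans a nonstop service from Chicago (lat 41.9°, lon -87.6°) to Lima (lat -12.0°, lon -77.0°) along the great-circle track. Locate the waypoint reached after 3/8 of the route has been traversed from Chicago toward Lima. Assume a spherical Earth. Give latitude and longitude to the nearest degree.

≈ lat 22°, lon -83°

Convert each endpoint to a unit vector on the sphere (x = cos φ cos λ, y = cos φ sin λ, z = sin φ).
The central angle between the endpoints is δ = arccos(p₁·p₂) ≈ 0.956 rad (54.8°).
Interpolate at f = 3/8 with slerp weights a = sin((1−f)δ)/sin δ ≈ 0.689, b = sin(fδ)/sin δ ≈ 0.430.
p = a·p₁ + b·p₂ ≈ (0.116, -0.922, 0.371); φ = arcsin(p_z) ≈ 21.75°, λ = atan2(p_y, p_x) ≈ -82.83°.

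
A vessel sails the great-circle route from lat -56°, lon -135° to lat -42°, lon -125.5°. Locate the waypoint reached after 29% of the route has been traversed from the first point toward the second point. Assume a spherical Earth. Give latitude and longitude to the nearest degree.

Convert each endpoint to a unit vector on the sphere (x = cos φ cos λ, y = cos φ sin λ, z = sin φ).
The central angle between the endpoints is δ = arccos(p₁·p₂) ≈ 0.267 rad (15.3°).
Interpolate at f = 0.29 with slerp weights a = sin((1−f)δ)/sin δ ≈ 0.714, b = sin(fδ)/sin δ ≈ 0.293.
p = a·p₁ + b·p₂ ≈ (-0.409, -0.460, -0.788); φ = arcsin(p_z) ≈ -52.03°, λ = atan2(p_y, p_x) ≈ -131.65°.

≈ lat -52°, lon -132°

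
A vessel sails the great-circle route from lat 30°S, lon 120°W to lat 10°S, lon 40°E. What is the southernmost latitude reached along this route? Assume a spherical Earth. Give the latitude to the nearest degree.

The great circle lies in the plane with unit normal n̂ = (p₁ × p₂)/|p₁ × p₂|.
Here n̂_z ≈ +0.417; the vertex latitude is φ_max = arccos|n̂_z| ≈ 65.4°.
Check via Clairaut: cos φ_max = |cos φ₁| · sin C = cos(30.0°)·sin(151.2°) ≈ 0.417, again giving ≈ 65.4°.

≈ 65°S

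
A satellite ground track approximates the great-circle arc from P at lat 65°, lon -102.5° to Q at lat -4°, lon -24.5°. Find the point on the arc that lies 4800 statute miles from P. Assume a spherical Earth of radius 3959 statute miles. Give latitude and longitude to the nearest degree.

The haversine formula gives a central angle δ ≈ 1.546 rad (88.6°) between the endpoints. The total great-circle distance is δ·R ≈ 1.546 × 3959 ≈ 6122 mi, so the target fraction is f = 4800/6122 ≈ 0.784.
Interpolate at f ≈ 0.784 with slerp weights a = sin((1−f)δ)/sin δ ≈ 0.328, b = sin(fδ)/sin δ ≈ 0.937.
p = a·p₁ + b·p₂ ≈ (0.820, -0.523, 0.232); φ = arcsin(p_z) ≈ 13.40°, λ = atan2(p_y, p_x) ≈ -32.51°.

≈ lat 13°, lon -33°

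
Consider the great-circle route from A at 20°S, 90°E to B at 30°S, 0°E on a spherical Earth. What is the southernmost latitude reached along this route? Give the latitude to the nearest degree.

The great circle lies in the plane with unit normal n̂ = (p₁ × p₂)/|p₁ × p₂|.
Here n̂_z ≈ -0.826; the vertex latitude is φ_max = arccos|n̂_z| ≈ 34.3°.
Check via Clairaut: cos φ_max = |cos φ₁| · sin C = cos(20.0°)·sin(118.5°) ≈ 0.826, again giving ≈ 34.3°.

≈ 34°S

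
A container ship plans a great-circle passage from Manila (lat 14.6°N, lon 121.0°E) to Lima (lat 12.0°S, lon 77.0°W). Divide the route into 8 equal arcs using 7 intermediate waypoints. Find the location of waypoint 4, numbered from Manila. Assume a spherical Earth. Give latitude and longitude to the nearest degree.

The haversine formula gives a central angle δ ≈ 2.833 rad (162.3°) between the endpoints.
Interpolate at f = 4/8 with slerp weights a = sin((1−f)δ)/sin δ ≈ 3.249, b = sin(fδ)/sin δ ≈ 3.249.
p = a·p₁ + b·p₂ ≈ (-0.905, -0.402, 0.143); φ = arcsin(p_z) ≈ 8.25°, λ = atan2(p_y, p_x) ≈ -156.06°.

≈ lat 8°N, lon 156°W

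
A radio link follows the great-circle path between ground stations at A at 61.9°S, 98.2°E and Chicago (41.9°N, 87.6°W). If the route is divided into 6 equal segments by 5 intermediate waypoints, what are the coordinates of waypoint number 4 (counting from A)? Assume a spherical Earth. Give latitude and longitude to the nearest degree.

Convert each endpoint to a unit vector on the sphere (x = cos φ cos λ, y = cos φ sin λ, z = sin φ).
The central angle between the endpoints is δ = arccos(p₁·p₂) ≈ 2.787 rad (159.7°).
Interpolate at f = 4/6 with slerp weights a = sin((1−f)δ)/sin δ ≈ 2.309, b = sin(fδ)/sin δ ≈ 2.764.
p = a·p₁ + b·p₂ ≈ (-0.069, -0.979, -0.191); φ = arcsin(p_z) ≈ -11.00°, λ = atan2(p_y, p_x) ≈ -94.03°.

≈ 11°S, 94°W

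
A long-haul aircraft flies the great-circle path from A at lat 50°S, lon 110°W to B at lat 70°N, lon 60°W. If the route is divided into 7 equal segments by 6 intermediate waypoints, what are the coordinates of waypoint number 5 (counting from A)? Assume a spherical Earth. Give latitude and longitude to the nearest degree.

≈ lat 37°N, lon 86°W

Write both endpoints as unit vectors p₁, p₂ with components (cos φ cos λ, cos φ sin λ, sin φ).
The central angle between the endpoints is δ = arccos(p₁·p₂) ≈ 2.188 rad (125.3°).
Interpolate at f = 5/7 with slerp weights a = sin((1−f)δ)/sin δ ≈ 0.717, b = sin(fδ)/sin δ ≈ 1.226.
p = a·p₁ + b·p₂ ≈ (0.052, -0.796, 0.602); φ = arcsin(p_z) ≈ 37.05°, λ = atan2(p_y, p_x) ≈ -86.27°.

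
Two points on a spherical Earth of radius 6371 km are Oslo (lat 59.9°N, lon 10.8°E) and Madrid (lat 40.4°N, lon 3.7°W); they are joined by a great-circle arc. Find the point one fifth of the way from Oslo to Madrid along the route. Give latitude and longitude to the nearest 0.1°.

The haversine formula gives a central angle δ ≈ 0.375 rad (21.5°) between the endpoints.
Interpolate at f = 1/5 with slerp weights a = sin((1−f)δ)/sin δ ≈ 0.807, b = sin(fδ)/sin δ ≈ 0.205.
p = a·p₁ + b·p₂ ≈ (0.553, 0.066, 0.831); φ = arcsin(p_z) ≈ 56.16°, λ = atan2(p_y, p_x) ≈ 6.78°.

≈ lat 56.2°N, lon 6.8°E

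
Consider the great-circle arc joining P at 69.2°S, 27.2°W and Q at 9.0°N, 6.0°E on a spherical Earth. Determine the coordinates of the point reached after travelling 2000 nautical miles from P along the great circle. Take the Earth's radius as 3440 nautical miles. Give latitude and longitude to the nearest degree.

Convert each endpoint to a unit vector on the sphere (x = cos φ cos λ, y = cos φ sin λ, z = sin φ).
The central angle between the endpoints is δ = arccos(p₁·p₂) ≈ 1.423 rad (81.5°). The total great-circle distance is δ·R ≈ 1.423 × 3440 ≈ 4895 nmi, so the target fraction is f = 2000/4895 ≈ 0.409.
Interpolate at f ≈ 0.409 with slerp weights a = sin((1−f)δ)/sin δ ≈ 0.754, b = sin(fδ)/sin δ ≈ 0.555.
p = a·p₁ + b·p₂ ≈ (0.784, -0.065, -0.618); φ = arcsin(p_z) ≈ -38.17°, λ = atan2(p_y, p_x) ≈ -4.75°.

≈ 38°S, 5°W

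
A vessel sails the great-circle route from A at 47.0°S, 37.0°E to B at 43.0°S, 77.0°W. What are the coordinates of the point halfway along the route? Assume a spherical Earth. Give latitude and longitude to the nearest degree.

Convert each endpoint to a unit vector on the sphere (x = cos φ cos λ, y = cos φ sin λ, z = sin φ).
The central angle between the endpoints is δ = arccos(p₁·p₂) ≈ 1.270 rad (72.8°).
Interpolate at f = 1/2 with slerp weights a = sin((1−f)δ)/sin δ ≈ 0.621, b = sin(fδ)/sin δ ≈ 0.621.
p = a·p₁ + b·p₂ ≈ (0.441, -0.188, -0.878); φ = arcsin(p_z) ≈ -61.39°, λ = atan2(p_y, p_x) ≈ -23.08°.

≈ 61°S, 23°W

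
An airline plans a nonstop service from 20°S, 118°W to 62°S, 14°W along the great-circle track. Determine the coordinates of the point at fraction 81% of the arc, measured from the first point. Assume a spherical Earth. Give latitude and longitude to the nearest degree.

The haversine formula gives a central angle δ ≈ 1.374 rad (78.7°) between the endpoints.
Interpolate at f = 0.81 with slerp weights a = sin((1−f)δ)/sin δ ≈ 0.263, b = sin(fδ)/sin δ ≈ 0.915.
p = a·p₁ + b·p₂ ≈ (0.301, -0.322, -0.898); φ = arcsin(p_z) ≈ -63.85°, λ = atan2(p_y, p_x) ≈ -47.00°.

≈ 64°S, 47°W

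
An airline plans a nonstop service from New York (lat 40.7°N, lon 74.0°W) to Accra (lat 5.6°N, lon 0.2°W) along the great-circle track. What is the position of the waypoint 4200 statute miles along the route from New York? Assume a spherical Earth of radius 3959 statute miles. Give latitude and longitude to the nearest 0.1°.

Write both endpoints as unit vectors p₁, p₂ with components (cos φ cos λ, cos φ sin λ, sin φ).
The central angle between the endpoints is δ = arccos(p₁·p₂) ≈ 1.293 rad (74.1°). The total great-circle distance is δ·R ≈ 1.293 × 3959 ≈ 5119 mi, so the target fraction is f = 4200/5119 ≈ 0.820.
Interpolate at f ≈ 0.820 with slerp weights a = sin((1−f)δ)/sin δ ≈ 0.239, b = sin(fδ)/sin δ ≈ 0.908.
p = a·p₁ + b·p₂ ≈ (0.953, -0.178, 0.245); φ = arcsin(p_z) ≈ 14.16°, λ = atan2(p_y, p_x) ≈ -10.55°.

≈ lat 14.2°N, lon 10.6°W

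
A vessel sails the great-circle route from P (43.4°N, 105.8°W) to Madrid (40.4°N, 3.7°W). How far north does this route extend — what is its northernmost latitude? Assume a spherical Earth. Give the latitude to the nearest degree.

≈ 55°N

The great circle lies in the plane with unit normal n̂ = (p₁ × p₂)/|p₁ × p₂|.
Here n̂_z ≈ +0.573; the vertex latitude is φ_max = arccos|n̂_z| ≈ 55.0°.
Check via Clairaut: cos φ_max = |cos φ₁| · sin C = cos(43.4°)·sin(52.1°) ≈ 0.573, again giving ≈ 55.0°.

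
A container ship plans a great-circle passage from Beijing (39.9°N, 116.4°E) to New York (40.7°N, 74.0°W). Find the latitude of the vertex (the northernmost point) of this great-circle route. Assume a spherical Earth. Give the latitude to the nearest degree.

≈ 84°N

The great circle lies in the plane with unit normal n̂ = (p₁ × p₂)/|p₁ × p₂|.
Here n̂_z ≈ +0.106; the vertex latitude is φ_max = arccos|n̂_z| ≈ 83.9°.
Check via Clairaut: cos φ_max = |cos φ₁| · sin C = cos(39.9°)·sin(8.0°) ≈ 0.106, again giving ≈ 83.9°.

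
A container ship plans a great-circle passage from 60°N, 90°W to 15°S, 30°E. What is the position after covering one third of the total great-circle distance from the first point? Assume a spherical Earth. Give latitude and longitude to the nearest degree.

≈ 51°N, 19°W

Write both endpoints as unit vectors p₁, p₂ with components (cos φ cos λ, cos φ sin λ, sin φ).
The central angle between the endpoints is δ = arccos(p₁·p₂) ≈ 2.055 rad (117.8°).
Interpolate at f = 1/3 with slerp weights a = sin((1−f)δ)/sin δ ≈ 1.107, b = sin(fδ)/sin δ ≈ 0.715.
p = a·p₁ + b·p₂ ≈ (0.598, -0.208, 0.774); φ = arcsin(p_z) ≈ 50.71°, λ = atan2(p_y, p_x) ≈ -19.21°.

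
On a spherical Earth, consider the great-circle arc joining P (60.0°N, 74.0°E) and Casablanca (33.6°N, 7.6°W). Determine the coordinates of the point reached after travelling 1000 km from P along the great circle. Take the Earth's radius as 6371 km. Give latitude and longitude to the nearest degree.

≈ (61°N, 56°E)

The haversine formula gives a central angle δ ≈ 1.000 rad (57.3°) between the endpoints. The total great-circle distance is δ·R ≈ 1.000 × 6371 ≈ 6373 km, so the target fraction is f = 1000/6373 ≈ 0.157.
Interpolate at f ≈ 0.157 with slerp weights a = sin((1−f)δ)/sin δ ≈ 0.887, b = sin(fδ)/sin δ ≈ 0.186.
p = a·p₁ + b·p₂ ≈ (0.276, 0.406, 0.871); φ = arcsin(p_z) ≈ 60.61°, λ = atan2(p_y, p_x) ≈ 55.83°.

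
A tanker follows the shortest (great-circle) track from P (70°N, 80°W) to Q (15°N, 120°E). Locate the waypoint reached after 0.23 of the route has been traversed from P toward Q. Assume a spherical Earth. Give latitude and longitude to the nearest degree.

≈ (83°N, 174°W)

From cos δ = sin φ₁ sin φ₂ + cos φ₁ cos φ₂ cos Δλ, the central angle is δ ≈ 1.638 rad (93.9°).
Interpolate at f = 0.23 with slerp weights a = sin((1−f)δ)/sin δ ≈ 0.955, b = sin(fδ)/sin δ ≈ 0.369.
p = a·p₁ + b·p₂ ≈ (-0.121, -0.013, 0.993); φ = arcsin(p_z) ≈ 82.99°, λ = atan2(p_y, p_x) ≈ -173.84°.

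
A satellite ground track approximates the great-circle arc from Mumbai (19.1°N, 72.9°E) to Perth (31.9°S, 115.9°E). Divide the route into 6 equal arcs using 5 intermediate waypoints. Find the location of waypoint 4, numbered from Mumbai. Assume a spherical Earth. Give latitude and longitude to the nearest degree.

From cos δ = sin φ₁ sin φ₂ + cos φ₁ cos φ₂ cos Δλ, the central angle is δ ≈ 1.144 rad (65.6°).
Interpolate at f = 4/6 with slerp weights a = sin((1−f)δ)/sin δ ≈ 0.409, b = sin(fδ)/sin δ ≈ 0.759.
p = a·p₁ + b·p₂ ≈ (-0.168, 0.949, -0.267); φ = arcsin(p_z) ≈ -15.50°, λ = atan2(p_y, p_x) ≈ 100.03°.

≈ 16°S, 100°E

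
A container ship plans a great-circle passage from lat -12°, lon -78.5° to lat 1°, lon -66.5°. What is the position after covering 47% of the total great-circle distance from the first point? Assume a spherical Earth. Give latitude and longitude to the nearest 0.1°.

≈ lat -5.9°, lon -72.8°

The haversine formula gives a central angle δ ≈ 0.308 rad (17.6°) between the endpoints.
Interpolate at f = 0.47 with slerp weights a = sin((1−f)δ)/sin δ ≈ 0.536, b = sin(fδ)/sin δ ≈ 0.476.
p = a·p₁ + b·p₂ ≈ (0.294, -0.950, -0.103); φ = arcsin(p_z) ≈ -5.92°, λ = atan2(p_y, p_x) ≈ -72.79°.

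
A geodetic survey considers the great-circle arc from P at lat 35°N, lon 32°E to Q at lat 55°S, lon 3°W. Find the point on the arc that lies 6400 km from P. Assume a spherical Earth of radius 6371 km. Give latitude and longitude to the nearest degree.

From cos δ = sin φ₁ sin φ₂ + cos φ₁ cos φ₂ cos Δλ, the central angle is δ ≈ 1.656 rad (94.9°). The total great-circle distance is δ·R ≈ 1.656 × 6371 ≈ 10550 km, so the target fraction is f = 6400/10550 ≈ 0.607.
Interpolate at f ≈ 0.607 with slerp weights a = sin((1−f)δ)/sin δ ≈ 0.608, b = sin(fδ)/sin δ ≈ 0.847.
p = a·p₁ + b·p₂ ≈ (0.908, 0.239, -0.345); φ = arcsin(p_z) ≈ -20.17°, λ = atan2(p_y, p_x) ≈ 14.73°.

≈ lat 20°S, lon 15°E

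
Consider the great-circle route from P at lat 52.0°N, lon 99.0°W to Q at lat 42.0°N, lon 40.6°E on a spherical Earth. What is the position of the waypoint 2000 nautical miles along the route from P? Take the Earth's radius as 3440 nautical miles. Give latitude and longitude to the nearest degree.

≈ lat 72°N, lon 36°W

Convert each endpoint to a unit vector on the sphere (x = cos φ cos λ, y = cos φ sin λ, z = sin φ).
The central angle between the endpoints is δ = arccos(p₁·p₂) ≈ 1.391 rad (79.7°). The total great-circle distance is δ·R ≈ 1.391 × 3440 ≈ 4785 nmi, so the target fraction is f = 2000/4785 ≈ 0.418.
Interpolate at f ≈ 0.418 with slerp weights a = sin((1−f)δ)/sin δ ≈ 0.736, b = sin(fδ)/sin δ ≈ 0.558.
p = a·p₁ + b·p₂ ≈ (0.244, -0.178, 0.953); φ = arcsin(p_z) ≈ 72.43°, λ = atan2(p_y, p_x) ≈ -36.03°.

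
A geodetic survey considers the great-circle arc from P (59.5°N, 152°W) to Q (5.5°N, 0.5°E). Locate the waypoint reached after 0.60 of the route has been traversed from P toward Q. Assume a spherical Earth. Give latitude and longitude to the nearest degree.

Convert each endpoint to a unit vector on the sphere (x = cos φ cos λ, y = cos φ sin λ, z = sin φ).
The central angle between the endpoints is δ = arccos(p₁·p₂) ≈ 1.945 rad (111.4°).
Interpolate at f = 0.60 with slerp weights a = sin((1−f)δ)/sin δ ≈ 0.754, b = sin(fδ)/sin δ ≈ 0.988.
p = a·p₁ + b·p₂ ≈ (0.645, -0.171, 0.744); φ = arcsin(p_z) ≈ 48.11°, λ = atan2(p_y, p_x) ≈ -14.85°.

≈ (48°N, 15°W)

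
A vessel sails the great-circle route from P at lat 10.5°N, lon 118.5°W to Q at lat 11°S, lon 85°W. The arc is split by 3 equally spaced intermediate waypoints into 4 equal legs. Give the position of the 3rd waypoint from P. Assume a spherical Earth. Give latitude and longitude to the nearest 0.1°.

Write both endpoints as unit vectors p₁, p₂ with components (cos φ cos λ, cos φ sin λ, sin φ).
The central angle between the endpoints is δ = arccos(p₁·p₂) ≈ 0.692 rad (39.6°).
Interpolate at f = 3/4 with slerp weights a = sin((1−f)δ)/sin δ ≈ 0.270, b = sin(fδ)/sin δ ≈ 0.777.
p = a·p₁ + b·p₂ ≈ (-0.060, -0.993, -0.099); φ = arcsin(p_z) ≈ -5.69°, λ = atan2(p_y, p_x) ≈ -93.46°.

≈ lat 5.7°S, lon 93.5°W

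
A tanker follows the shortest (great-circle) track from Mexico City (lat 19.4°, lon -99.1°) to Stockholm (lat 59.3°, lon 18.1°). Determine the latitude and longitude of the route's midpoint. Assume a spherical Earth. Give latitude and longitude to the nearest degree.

≈ lat 55°, lon -66°

The haversine formula gives a central angle δ ≈ 1.505 rad (86.2°) between the endpoints.
Interpolate at f = 1/2 with slerp weights a = sin((1−f)δ)/sin δ ≈ 0.685, b = sin(fδ)/sin δ ≈ 0.685.
p = a·p₁ + b·p₂ ≈ (0.230, -0.529, 0.817); φ = arcsin(p_z) ≈ 54.74°, λ = atan2(p_y, p_x) ≈ -66.49°.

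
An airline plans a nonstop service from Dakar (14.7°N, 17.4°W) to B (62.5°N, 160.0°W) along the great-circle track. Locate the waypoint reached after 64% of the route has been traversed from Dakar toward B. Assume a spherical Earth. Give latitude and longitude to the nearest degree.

The haversine formula gives a central angle δ ≈ 1.701 rad (97.5°) between the endpoints.
Interpolate at f = 0.64 with slerp weights a = sin((1−f)δ)/sin δ ≈ 0.580, b = sin(fδ)/sin δ ≈ 0.894.
p = a·p₁ + b·p₂ ≈ (0.147, -0.309, 0.940); φ = arcsin(p_z) ≈ 69.99°, λ = atan2(p_y, p_x) ≈ -64.49°.

≈ (70°N, 64°W)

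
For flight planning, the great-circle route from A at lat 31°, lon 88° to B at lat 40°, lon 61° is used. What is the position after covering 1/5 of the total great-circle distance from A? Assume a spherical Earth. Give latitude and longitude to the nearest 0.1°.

≈ lat 33.3°, lon 83.1°

The haversine formula gives a central angle δ ≈ 0.413 rad (23.6°) between the endpoints.
Interpolate at f = 1/5 with slerp weights a = sin((1−f)δ)/sin δ ≈ 0.808, b = sin(fδ)/sin δ ≈ 0.206.
p = a·p₁ + b·p₂ ≈ (0.101, 0.830, 0.548); φ = arcsin(p_z) ≈ 33.26°, λ = atan2(p_y, p_x) ≈ 83.10°.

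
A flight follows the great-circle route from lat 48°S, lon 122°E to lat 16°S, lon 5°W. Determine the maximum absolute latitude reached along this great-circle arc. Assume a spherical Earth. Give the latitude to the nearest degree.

The great circle lies in the plane with unit normal n̂ = (p₁ × p₂)/|p₁ × p₂|.
Here n̂_z ≈ -0.522; the vertex latitude is φ_max = arccos|n̂_z| ≈ 58.5°.
Check via Clairaut: cos φ_max = |cos φ₁| · sin C = cos(48.0°)·sin(128.7°) ≈ 0.522, again giving ≈ 58.5°.

≈ 59°S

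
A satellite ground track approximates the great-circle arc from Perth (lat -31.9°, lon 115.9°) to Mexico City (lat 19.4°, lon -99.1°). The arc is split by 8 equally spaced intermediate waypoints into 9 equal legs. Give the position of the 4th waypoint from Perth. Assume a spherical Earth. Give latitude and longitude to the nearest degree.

≈ lat -23°, lon -170°

Write both endpoints as unit vectors p₁, p₂ with components (cos φ cos λ, cos φ sin λ, sin φ).
The central angle between the endpoints is δ = arccos(p₁·p₂) ≈ 2.553 rad (146.3°).
Interpolate at f = 4/9 with slerp weights a = sin((1−f)δ)/sin δ ≈ 1.779, b = sin(fδ)/sin δ ≈ 1.631.
p = a·p₁ + b·p₂ ≈ (-0.903, -0.161, -0.398); φ = arcsin(p_z) ≈ -23.47°, λ = atan2(p_y, p_x) ≈ -169.91°.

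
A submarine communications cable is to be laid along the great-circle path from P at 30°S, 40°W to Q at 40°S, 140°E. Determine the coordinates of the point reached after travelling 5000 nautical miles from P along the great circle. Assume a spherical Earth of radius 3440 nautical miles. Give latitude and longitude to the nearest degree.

Convert each endpoint to a unit vector on the sphere (x = cos φ cos λ, y = cos φ sin λ, z = sin φ).
The central angle between the endpoints is δ = arccos(p₁·p₂) ≈ 1.920 rad (110.0°). The total great-circle distance is δ·R ≈ 1.920 × 3440 ≈ 6604 nmi, so the target fraction is f = 5000/6604 ≈ 0.757.
Interpolate at f ≈ 0.757 with slerp weights a = sin((1−f)δ)/sin δ ≈ 0.479, b = sin(fδ)/sin δ ≈ 1.057.
p = a·p₁ + b·p₂ ≈ (-0.303, 0.254, -0.919); φ = arcsin(p_z) ≈ -66.72°, λ = atan2(p_y, p_x) ≈ 140.00°.

≈ 67°S, 140°E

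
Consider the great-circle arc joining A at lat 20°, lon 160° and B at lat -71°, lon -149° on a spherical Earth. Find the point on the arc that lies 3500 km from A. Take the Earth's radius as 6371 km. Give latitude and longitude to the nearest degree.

The haversine formula gives a central angle δ ≈ 1.702 rad (97.5°) between the endpoints. The total great-circle distance is δ·R ≈ 1.702 × 6371 ≈ 10844 km, so the target fraction is f = 3500/10844 ≈ 0.323.
Interpolate at f ≈ 0.323 with slerp weights a = sin((1−f)δ)/sin δ ≈ 0.922, b = sin(fδ)/sin δ ≈ 0.527.
p = a·p₁ + b·p₂ ≈ (-0.961, 0.208, -0.183); φ = arcsin(p_z) ≈ -10.53°, λ = atan2(p_y, p_x) ≈ 167.79°.

≈ lat -11°, lon 168°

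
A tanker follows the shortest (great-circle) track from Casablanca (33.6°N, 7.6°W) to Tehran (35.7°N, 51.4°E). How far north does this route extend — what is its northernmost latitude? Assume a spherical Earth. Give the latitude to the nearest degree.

The great circle lies in the plane with unit normal n̂ = (p₁ × p₂)/|p₁ × p₂|.
Here n̂_z ≈ +0.782; the vertex latitude is φ_max = arccos|n̂_z| ≈ 38.5°.
Check via Clairaut: cos φ_max = |cos φ₁| · sin C = cos(33.6°)·sin(69.9°) ≈ 0.782, again giving ≈ 38.5°.

≈ 39°N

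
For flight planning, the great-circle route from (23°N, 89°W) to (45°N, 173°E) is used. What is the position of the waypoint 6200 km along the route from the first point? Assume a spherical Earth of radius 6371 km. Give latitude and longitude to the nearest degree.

≈ (49°N, 153°W)

Convert each endpoint to a unit vector on the sphere (x = cos φ cos λ, y = cos φ sin λ, z = sin φ).
The central angle between the endpoints is δ = arccos(p₁·p₂) ≈ 1.384 rad (79.3°). The total great-circle distance is δ·R ≈ 1.384 × 6371 ≈ 8818 km, so the target fraction is f = 6200/8818 ≈ 0.703.
Interpolate at f ≈ 0.703 with slerp weights a = sin((1−f)δ)/sin δ ≈ 0.406, b = sin(fδ)/sin δ ≈ 0.841.
p = a·p₁ + b·p₂ ≈ (-0.584, -0.302, 0.754); φ = arcsin(p_z) ≈ 48.91°, λ = atan2(p_y, p_x) ≈ -152.68°.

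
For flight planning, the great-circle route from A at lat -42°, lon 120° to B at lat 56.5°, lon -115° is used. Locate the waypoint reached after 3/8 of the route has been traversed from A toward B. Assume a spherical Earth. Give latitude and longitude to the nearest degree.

≈ lat 0°, lon 157°

Write both endpoints as unit vectors p₁, p₂ with components (cos φ cos λ, cos φ sin λ, sin φ).
The central angle between the endpoints is δ = arccos(p₁·p₂) ≈ 2.487 rad (142.5°).
Interpolate at f = 3/8 with slerp weights a = sin((1−f)δ)/sin δ ≈ 1.642, b = sin(fδ)/sin δ ≈ 1.319.
p = a·p₁ + b·p₂ ≈ (-0.918, 0.397, 0.001); φ = arcsin(p_z) ≈ 0.07°, λ = atan2(p_y, p_x) ≈ 156.61°.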